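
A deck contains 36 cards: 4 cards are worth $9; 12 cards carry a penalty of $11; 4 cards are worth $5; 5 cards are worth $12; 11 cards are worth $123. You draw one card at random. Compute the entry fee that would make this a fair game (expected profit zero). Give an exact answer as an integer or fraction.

1337/36 dollars

E[payout] = (4/36)·9 + (12/36)·(-11) + (4/36)·5 + (5/36)·12 + (11/36)·123 = 1337/36
Fair fee = E[payout] = 1337/36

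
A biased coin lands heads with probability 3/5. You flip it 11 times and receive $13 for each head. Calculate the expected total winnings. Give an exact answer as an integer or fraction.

429/5 dollars

E[#heads] = 11·3/5 = 33/5 (linearity over flips).
E[winnings] = 13·33/5 = 429/5.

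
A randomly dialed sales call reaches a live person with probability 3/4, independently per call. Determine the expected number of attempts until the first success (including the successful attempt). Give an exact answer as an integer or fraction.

For a geometric distribution, E[trials] = 1/p = 1/(3/4) = 4/3.

4/3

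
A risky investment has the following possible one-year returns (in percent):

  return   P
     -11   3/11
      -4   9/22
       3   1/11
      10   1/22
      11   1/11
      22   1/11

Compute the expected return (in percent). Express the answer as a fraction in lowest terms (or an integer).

-10/11

E[X] = (3/11)·(-11) + (9/22)·(-4) + (1/11)·3 + (1/22)·10 + (1/11)·11 + (1/11)·22
     = -10/11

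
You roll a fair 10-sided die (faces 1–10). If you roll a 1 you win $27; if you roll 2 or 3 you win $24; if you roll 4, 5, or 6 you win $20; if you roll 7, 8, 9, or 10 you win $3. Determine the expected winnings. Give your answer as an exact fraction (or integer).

147/10 dollars

E[payout] = (2/5)·3 + (3/10)·20 + (1/5)·24 + (1/10)·27 = 147/10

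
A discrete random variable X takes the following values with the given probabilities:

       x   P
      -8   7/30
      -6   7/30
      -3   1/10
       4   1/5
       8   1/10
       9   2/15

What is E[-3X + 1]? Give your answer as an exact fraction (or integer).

33/10

E[-3x+1] = (7/30)·25 + (7/30)·19 + (1/10)·10 + (1/5)·(-11) + (1/10)·(-23) + (2/15)·(-26)
     = 33/10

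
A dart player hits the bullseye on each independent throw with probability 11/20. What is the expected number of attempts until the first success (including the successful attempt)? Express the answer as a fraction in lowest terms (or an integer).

20/11

For a geometric distribution, E[trials] = 1/p = 1/(11/20) = 20/11.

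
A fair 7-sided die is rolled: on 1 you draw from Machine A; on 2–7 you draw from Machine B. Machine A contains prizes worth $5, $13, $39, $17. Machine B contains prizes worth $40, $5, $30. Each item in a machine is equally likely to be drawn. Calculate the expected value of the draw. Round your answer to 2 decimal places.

$24.07

E[X | Machine A] = (5 + 13 + 39 + 17)/4 = 37/2
E[X | Machine B] = (40 + 5 + 30)/3 = 25
E[X] = (1/7)·37/2 + (6/7)·25 = 337/14 ≈ 24.07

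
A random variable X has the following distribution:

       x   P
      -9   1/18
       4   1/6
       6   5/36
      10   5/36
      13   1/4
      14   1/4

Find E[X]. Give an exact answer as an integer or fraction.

E[X] = (1/18)·(-9) + (1/6)·4 + (5/36)·6 + (5/36)·10 + (1/4)·13 + (1/4)·14
     = 329/36

329/36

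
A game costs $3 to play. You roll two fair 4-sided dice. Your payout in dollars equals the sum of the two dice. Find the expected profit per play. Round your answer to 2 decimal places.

$2.00

Distribution of the sum of the two dice: 2 w.p. 1/16, 3 w.p. 1/8, 4 w.p. 3/16, 5 w.p. 1/4, 6 w.p. 3/16, 7 w.p. 1/8, …
E[payout] = (1/16)·2 + (1/8)·3 + (3/16)·4 + (1/4)·5 + (3/16)·6 + (1/8)·7 + (1/16)·8 = 5
Expected profit = 5 − 3 = 2 ≈ $2.00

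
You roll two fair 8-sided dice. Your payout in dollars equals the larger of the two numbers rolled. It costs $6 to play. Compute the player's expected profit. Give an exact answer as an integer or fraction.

Distribution of the larger of the two numbers rolled: 1 w.p. 1/64, 2 w.p. 3/64, 3 w.p. 5/64, 4 w.p. 7/64, 5 w.p. 9/64, 6 w.p. 11/64, …
E[payout] = (1/64)·1 + (3/64)·2 + (5/64)·3 + (7/64)·4 + (9/64)·5 + (11/64)·6 + (13/64)·7 + (15/64)·8 = 93/16
Expected profit = 93/16 − 6 = -3/16

-3/16 dollars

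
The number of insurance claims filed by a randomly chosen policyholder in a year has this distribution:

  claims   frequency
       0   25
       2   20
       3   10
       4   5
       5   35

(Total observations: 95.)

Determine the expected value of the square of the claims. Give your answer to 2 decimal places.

Total = 95, so P(claims=0) = 25/95, etc.
E[X²] = (5/19)·0 + (4/19)·4 + (2/19)·9 + (1/19)·16 + (7/19)·25
     = 225/19 ≈ 11.84

11.84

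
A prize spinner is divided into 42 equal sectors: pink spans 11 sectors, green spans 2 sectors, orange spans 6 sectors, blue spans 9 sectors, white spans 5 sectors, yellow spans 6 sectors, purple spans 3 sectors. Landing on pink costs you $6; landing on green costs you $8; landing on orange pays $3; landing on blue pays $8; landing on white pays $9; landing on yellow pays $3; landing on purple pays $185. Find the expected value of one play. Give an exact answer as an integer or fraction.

313/21 dollars

E[payout] = (11/42)·(-6) + (2/42)·(-8) + (6/42)·3 + (9/42)·8 + (5/42)·9 + (6/42)·3 + (3/42)·185 = 313/21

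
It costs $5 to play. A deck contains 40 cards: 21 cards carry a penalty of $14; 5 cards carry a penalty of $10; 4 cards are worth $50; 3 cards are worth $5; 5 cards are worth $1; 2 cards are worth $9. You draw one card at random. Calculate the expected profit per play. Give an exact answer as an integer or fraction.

E[payout] = (21/40)·(-14) + (5/40)·(-10) + (4/40)·50 + (3/40)·5 + (5/40)·1 + (2/40)·9 = -53/20
Expected profit = -53/20 − 5 = -153/20

-153/20 dollars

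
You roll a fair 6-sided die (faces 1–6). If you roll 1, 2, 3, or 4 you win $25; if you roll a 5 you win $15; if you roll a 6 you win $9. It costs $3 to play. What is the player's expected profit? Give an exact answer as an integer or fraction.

53/3 dollars

E[payout] = (1/6)·9 + (1/6)·15 + (2/3)·25 = 62/3
Expected profit = 62/3 − 3 = 53/3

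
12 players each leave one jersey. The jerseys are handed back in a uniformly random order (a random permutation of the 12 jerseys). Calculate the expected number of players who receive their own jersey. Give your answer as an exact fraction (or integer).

Let Xᵢ = 1 if person i gets their own jersey. For each i, P(Xᵢ=1) = 1/12.
By linearity of expectation, E[X₁+…+X_12] = 12·(1/12) = 1.

1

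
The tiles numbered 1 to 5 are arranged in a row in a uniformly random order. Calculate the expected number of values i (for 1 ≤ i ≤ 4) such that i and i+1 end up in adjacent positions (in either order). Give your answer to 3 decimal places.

1.600

For each i ∈ {1,…,4}, let Xᵢ = 1 if i and i+1 are adjacent. P(Xᵢ=1) = 2·(5−1)!/5! = 2/5.
By linearity, E[ΣXᵢ] = (4)·(2/5) = 8/5.
≈ 1.600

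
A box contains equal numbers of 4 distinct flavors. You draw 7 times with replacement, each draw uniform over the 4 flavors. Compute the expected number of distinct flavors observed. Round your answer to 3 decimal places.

3.466

Let Xⱼ=1 if type j appears at least once. P(Xⱼ=1) = 1 − ((4−1)/4)^7 = 14197/16384.
E[#distinct] = 4·14197/16384 = 14197/4096.
≈ 3.466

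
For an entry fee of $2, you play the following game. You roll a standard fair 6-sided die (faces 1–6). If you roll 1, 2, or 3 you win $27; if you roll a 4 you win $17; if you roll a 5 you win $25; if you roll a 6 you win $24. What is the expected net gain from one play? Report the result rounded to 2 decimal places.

E[payout] = (1/6)·17 + (1/6)·24 + (1/6)·25 + (1/2)·27 = 49/2
Expected profit = 49/2 − 2 = 45/2 ≈ $22.50

$22.50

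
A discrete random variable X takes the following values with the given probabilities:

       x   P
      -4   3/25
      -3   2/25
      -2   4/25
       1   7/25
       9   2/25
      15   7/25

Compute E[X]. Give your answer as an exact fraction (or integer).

104/25

E[X] = (3/25)·(-4) + (2/25)·(-3) + (4/25)·(-2) + (7/25)·1 + (2/25)·9 + (7/25)·15
     = 104/25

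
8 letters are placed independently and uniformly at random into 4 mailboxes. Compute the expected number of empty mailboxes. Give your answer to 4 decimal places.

Let Xⱼ=1 if mailbox j is empty. P(Xⱼ=1) = ((4-1)/4)^8 = 6561/65536.
By linearity, E[#empty] = 4·6561/65536 = 6561/16384.
≈ 0.4005

0.4005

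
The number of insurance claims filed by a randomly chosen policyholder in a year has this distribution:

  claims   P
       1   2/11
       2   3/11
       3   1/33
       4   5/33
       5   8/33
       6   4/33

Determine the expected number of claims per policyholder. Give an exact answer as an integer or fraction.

37/11

E[X] = (2/11)·1 + (3/11)·2 + (1/33)·3 + (5/33)·4 + (8/33)·5 + (4/33)·6
     = 37/11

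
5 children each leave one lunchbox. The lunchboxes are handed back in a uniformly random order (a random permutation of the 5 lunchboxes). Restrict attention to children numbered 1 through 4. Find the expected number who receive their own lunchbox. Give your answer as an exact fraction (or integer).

Let Xᵢ = 1 if person i gets their own lunchbox. For each i, P(Xᵢ=1) = 1/5.
By linearity of expectation, E[X₁+…+X_4] = 4·(1/5) = 4/5.

4/5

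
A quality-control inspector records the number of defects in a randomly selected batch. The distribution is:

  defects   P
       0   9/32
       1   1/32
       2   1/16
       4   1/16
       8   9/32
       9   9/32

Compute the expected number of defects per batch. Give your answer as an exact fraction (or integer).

E[X] = (9/32)·0 + (1/32)·1 + (1/16)·2 + (1/16)·4 + (9/32)·8 + (9/32)·9
     = 83/16

83/16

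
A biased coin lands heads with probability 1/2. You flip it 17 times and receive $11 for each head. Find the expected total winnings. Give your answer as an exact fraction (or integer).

187/2 dollars

E[#heads] = 17·1/2 = 17/2 (linearity over flips).
E[winnings] = 11·17/2 = 187/2.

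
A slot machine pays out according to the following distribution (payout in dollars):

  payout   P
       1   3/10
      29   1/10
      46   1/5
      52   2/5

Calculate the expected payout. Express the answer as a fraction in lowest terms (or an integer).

E[X] = (3/10)·1 + (1/10)·29 + (1/5)·46 + (2/5)·52
     = 166/5

166/5 dollars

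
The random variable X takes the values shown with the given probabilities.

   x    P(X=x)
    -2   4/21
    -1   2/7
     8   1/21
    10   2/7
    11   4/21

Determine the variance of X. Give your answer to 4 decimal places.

E[X] = (4/21)·(-2) + (2/7)·(-1) + (1/21)·8 + (2/7)·10 + (4/21)·11 = 14/3
E[X²] = (4/21)·4 + (2/7)·1 + (1/21)·64 + (2/7)·100 + (4/21)·121 = 390/7
Var(X) = 390/7 − (14/3)² = 2138/63 ≈ 33.9365

33.9365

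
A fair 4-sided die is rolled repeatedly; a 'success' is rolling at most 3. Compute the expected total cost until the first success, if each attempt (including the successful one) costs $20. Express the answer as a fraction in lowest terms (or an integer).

E[#attempts] = 1/p = 4/3; E[cost] = 20·4/3 = 80/3.

80/3 dollars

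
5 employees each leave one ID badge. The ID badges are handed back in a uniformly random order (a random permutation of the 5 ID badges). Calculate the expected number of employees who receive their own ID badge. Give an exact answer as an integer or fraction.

Let Xᵢ = 1 if person i gets their own ID badge. For each i, P(Xᵢ=1) = 1/5.
By linearity of expectation, E[X₁+…+X_5] = 5·(1/5) = 1.

1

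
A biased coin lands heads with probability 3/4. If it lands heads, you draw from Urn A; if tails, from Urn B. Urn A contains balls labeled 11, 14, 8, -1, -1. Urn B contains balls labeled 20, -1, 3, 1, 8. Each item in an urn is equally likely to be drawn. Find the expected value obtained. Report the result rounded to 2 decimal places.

6.20

E[X | Urn A] = (11 + 14 + 8 − 1 − 1)/5 = 31/5
E[X | Urn B] = (20 − 1 + 3 + 1 + 8)/5 = 31/5
E[X] = (3/4)·31/5 + (1/4)·31/5 = 31/5 ≈ 6.20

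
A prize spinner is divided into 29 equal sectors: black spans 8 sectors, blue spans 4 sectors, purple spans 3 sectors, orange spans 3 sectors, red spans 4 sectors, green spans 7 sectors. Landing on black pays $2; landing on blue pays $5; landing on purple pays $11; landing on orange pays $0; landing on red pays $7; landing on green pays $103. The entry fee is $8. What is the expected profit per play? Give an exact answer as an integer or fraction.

586/29 dollars

E[payout] = (8/29)·2 + (4/29)·5 + (3/29)·11 + (3/29)·0 + (4/29)·7 + (7/29)·103 = 818/29
Expected profit = 818/29 − 8 = 586/29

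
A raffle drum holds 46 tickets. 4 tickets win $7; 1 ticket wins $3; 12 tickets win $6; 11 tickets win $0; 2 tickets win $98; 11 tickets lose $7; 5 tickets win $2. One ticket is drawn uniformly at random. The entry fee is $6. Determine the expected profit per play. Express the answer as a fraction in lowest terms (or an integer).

-22/23 dollars

E[payout] = (4/46)·7 + (1/46)·3 + (12/46)·6 + (11/46)·0 + (2/46)·98 + (11/46)·(-7) + (5/46)·2 = 116/23
Expected profit = 116/23 − 6 = -22/23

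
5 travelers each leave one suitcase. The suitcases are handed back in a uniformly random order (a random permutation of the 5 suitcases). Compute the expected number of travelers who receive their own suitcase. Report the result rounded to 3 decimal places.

Let Xᵢ = 1 if person i gets their own suitcase. For each i, P(Xᵢ=1) = 1/5.
By linearity of expectation, E[X₁+…+X_5] = 5·(1/5) = 1.
≈ 1.000

1.000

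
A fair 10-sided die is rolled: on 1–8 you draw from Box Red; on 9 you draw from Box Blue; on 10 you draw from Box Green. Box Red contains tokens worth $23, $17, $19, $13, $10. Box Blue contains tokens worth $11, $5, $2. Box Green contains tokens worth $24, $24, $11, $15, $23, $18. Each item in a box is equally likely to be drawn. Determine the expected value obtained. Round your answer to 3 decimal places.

E[X | Box Red] = (23 + 17 + 19 + 13 + 10)/5 = 82/5
E[X | Box Blue] = (11 + 5 + 2)/3 = 6
E[X | Box Green] = (24 + 24 + 11 + 15 + 23 + 18)/6 = 115/6
E[X] = (4/5)·82/5 + (1/10)·6 + (1/10)·115/6 = 4691/300 ≈ 15.637

$15.637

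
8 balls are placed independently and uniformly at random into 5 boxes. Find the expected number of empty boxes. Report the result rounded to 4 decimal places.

Let Xⱼ=1 if box j is empty. P(Xⱼ=1) = ((5-1)/5)^8 = 65536/390625.
By linearity, E[#empty] = 5·65536/390625 = 65536/78125.
≈ 0.8389

0.8389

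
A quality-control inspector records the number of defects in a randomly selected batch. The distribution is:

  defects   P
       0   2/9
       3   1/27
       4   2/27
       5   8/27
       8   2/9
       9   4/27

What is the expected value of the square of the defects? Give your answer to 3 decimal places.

E[X²] = (2/9)·0 + (1/27)·9 + (2/27)·16 + (8/27)·25 + (2/9)·64 + (4/27)·81
     = 949/27 ≈ 35.148

35.148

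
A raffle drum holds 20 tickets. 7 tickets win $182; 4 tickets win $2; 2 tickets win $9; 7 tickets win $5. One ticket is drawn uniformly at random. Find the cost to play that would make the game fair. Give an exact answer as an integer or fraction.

267/4 dollars

E[payout] = (7/20)·182 + (4/20)·2 + (2/20)·9 + (7/20)·5 = 267/4
Fair fee = E[payout] = 267/4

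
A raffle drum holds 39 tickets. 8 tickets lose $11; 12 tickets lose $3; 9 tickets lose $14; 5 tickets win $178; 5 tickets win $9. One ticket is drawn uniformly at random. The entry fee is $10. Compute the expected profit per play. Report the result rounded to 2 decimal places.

$7.56

E[payout] = (8/39)·(-11) + (12/39)·(-3) + (9/39)·(-14) + (5/39)·178 + (5/39)·9 = 685/39
Expected profit = 685/39 − 10 = 295/39 ≈ $7.56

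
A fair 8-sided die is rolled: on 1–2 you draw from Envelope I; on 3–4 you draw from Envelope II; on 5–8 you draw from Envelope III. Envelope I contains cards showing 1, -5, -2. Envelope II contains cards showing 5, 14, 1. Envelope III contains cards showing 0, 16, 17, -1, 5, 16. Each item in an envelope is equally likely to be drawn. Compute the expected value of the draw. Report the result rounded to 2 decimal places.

E[X | Envelope I] = (1 − 5 − 2)/3 = -2
E[X | Envelope II] = (5 + 14 + 1)/3 = 20/3
E[X | Envelope III] = (0 + 16 + 17 − 1 + 5 + 16)/6 = 53/6
E[X] = (1/4)·(-2) + (1/4)·20/3 + (1/2)·53/6 = 67/12 ≈ 5.58

5.58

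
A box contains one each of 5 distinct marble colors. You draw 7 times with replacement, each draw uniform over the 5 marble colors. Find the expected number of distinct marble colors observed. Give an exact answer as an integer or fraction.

Let Xⱼ=1 if type j appears at least once. P(Xⱼ=1) = 1 − ((5−1)/5)^7 = 61741/78125.
E[#distinct] = 5·61741/78125 = 61741/15625.

61741/15625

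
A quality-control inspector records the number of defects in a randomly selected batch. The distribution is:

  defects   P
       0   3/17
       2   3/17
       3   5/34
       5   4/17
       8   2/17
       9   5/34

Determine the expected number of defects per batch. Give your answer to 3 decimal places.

E[X] = (3/17)·0 + (3/17)·2 + (5/34)·3 + (4/17)·5 + (2/17)·8 + (5/34)·9
     = 72/17 ≈ 4.235

4.235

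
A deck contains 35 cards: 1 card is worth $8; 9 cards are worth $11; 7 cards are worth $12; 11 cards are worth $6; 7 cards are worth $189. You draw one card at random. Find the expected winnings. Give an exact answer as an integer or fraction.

E[payout] = (1/35)·8 + (9/35)·11 + (7/35)·12 + (11/35)·6 + (7/35)·189 = 316/7

316/7 dollars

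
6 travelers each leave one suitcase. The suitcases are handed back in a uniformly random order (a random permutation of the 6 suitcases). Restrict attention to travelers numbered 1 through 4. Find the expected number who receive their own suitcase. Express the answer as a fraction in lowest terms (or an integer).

2/3

Let Xᵢ = 1 if person i gets their own suitcase. For each i, P(Xᵢ=1) = 1/6.
By linearity of expectation, E[X₁+…+X_4] = 4·(1/6) = 2/3.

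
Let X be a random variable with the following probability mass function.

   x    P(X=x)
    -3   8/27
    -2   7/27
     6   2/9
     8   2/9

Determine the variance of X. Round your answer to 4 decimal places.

E[X] = (8/27)·(-3) + (7/27)·(-2) + (2/9)·6 + (2/9)·8 = 46/27
E[X²] = (8/27)·9 + (7/27)·4 + (2/9)·36 + (2/9)·64 = 700/27
Var(X) = 700/27 − (46/27)² = 16784/729 ≈ 23.0233

23.0233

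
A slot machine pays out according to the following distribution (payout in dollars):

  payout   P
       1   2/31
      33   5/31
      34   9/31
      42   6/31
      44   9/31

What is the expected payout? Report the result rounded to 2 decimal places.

$36.16

E[X] = (2/31)·1 + (5/31)·33 + (9/31)·34 + (6/31)·42 + (9/31)·44
     = 1121/31 ≈ 36.16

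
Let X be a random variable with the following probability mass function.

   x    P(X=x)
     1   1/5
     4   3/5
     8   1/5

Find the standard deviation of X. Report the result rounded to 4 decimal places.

E[X] = 21/5, E[X²] = 113/5
Var(X) = E[X²] − (E[X])² = 113/5 − 441/25 = 124/25
SD(X) = √(124/25) ≈ 2.2271

2.2271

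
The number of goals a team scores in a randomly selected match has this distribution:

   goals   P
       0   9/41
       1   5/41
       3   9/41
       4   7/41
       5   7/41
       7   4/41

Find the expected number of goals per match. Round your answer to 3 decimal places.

E[X] = (9/41)·0 + (5/41)·1 + (9/41)·3 + (7/41)·4 + (7/41)·5 + (4/41)·7
     = 3 ≈ 3.000

3.000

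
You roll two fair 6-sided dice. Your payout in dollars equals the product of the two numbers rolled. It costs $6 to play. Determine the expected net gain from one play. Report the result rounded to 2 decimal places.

Distribution of the product of the two numbers rolled: 1 w.p. 1/36, 2 w.p. 1/18, 3 w.p. 1/18, 4 w.p. 1/12, 5 w.p. 1/18, 6 w.p. 1/9, …
E[payout] = (1/36)·1 + (1/18)·2 + (1/18)·3 + (1/12)·4 + (1/18)·5 + (1/9)·6 + (1/18)·8 + (1/36)·9 + (1/18)·10 + (1/9)·12 + (1/18)·15 + (1/36)·16 + (1/18)·18 + (1/18)·20 + (1/18)·24 + (1/36)·25 + (1/18)·30 + (1/36)·36 = 49/4
Expected profit = 49/4 − 6 = 25/4 ≈ $6.25

$6.25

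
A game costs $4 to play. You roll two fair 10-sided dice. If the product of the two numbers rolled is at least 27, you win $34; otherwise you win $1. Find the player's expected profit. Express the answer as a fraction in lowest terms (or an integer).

1251/100 dollars

E[payout] = (53/100)·1 + (47/100)·34 = 1651/100
Expected profit = 1651/100 − 4 = 1251/100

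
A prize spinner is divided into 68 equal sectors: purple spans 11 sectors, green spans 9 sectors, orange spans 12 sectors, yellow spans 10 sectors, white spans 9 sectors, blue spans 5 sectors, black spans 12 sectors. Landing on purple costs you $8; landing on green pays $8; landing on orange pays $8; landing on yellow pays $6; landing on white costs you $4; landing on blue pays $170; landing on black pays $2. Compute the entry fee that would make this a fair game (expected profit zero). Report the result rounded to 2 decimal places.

$14.38

E[payout] = (11/68)·(-8) + (9/68)·8 + (12/68)·8 + (10/68)·6 + (9/68)·(-4) + (5/68)·170 + (12/68)·2 = 489/34
Fair fee = E[payout] = 489/34 ≈ $14.38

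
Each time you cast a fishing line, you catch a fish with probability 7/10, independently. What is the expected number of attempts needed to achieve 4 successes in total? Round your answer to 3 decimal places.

By linearity (sum of 4 independent geometric waits), E[trials] = 4/p = 4/(7/10) = 40/7.
≈ 5.714

5.714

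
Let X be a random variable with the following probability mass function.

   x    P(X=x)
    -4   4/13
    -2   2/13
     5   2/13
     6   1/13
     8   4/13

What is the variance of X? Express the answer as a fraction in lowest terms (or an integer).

4598/169

E[X] = (4/13)·(-4) + (2/13)·(-2) + (2/13)·5 + (1/13)·6 + (4/13)·8 = 28/13
E[X²] = (4/13)·16 + (2/13)·4 + (2/13)·25 + (1/13)·36 + (4/13)·64 = 414/13
Var(X) = 414/13 − (28/13)² = 4598/169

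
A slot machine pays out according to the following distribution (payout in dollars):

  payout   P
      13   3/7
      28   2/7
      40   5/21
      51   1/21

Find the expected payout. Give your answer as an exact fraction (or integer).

E[X] = (3/7)·13 + (2/7)·28 + (5/21)·40 + (1/21)·51
     = 536/21

536/21 dollars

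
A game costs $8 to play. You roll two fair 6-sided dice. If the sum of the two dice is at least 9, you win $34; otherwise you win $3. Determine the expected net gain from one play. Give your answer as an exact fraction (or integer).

E[payout] = (13/18)·3 + (5/18)·34 = 209/18
Expected profit = 209/18 − 8 = 65/18

65/18 dollars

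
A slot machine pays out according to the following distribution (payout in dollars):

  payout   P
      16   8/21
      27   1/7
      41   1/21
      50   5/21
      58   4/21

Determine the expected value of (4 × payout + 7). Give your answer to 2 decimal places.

146.43

E[4x+7] = (8/21)·71 + (1/7)·115 + (1/21)·171 + (5/21)·207 + (4/21)·239
     = 1025/7 ≈ 146.43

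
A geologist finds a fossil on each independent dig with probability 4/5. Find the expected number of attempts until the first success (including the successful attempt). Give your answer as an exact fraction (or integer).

5/4

For a geometric distribution, E[trials] = 1/p = 1/(4/5) = 5/4.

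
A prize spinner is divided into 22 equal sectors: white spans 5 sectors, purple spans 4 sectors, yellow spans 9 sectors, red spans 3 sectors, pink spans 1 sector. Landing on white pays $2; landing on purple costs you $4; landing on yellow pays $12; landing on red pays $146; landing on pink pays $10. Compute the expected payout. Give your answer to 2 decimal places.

$25.00

E[payout] = (5/22)·2 + (4/22)·(-4) + (9/22)·12 + (3/22)·146 + (1/22)·10 = 25
≈ $25.00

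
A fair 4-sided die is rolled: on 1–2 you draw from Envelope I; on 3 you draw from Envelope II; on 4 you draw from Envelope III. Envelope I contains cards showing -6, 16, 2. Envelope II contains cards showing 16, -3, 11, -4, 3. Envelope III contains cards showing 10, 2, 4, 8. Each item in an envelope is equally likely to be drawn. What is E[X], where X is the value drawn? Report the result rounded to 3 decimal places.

E[X | Envelope I] = (-6 + 16 + 2)/3 = 4
E[X | Envelope II] = (16 − 3 + 11 − 4 + 3)/5 = 23/5
E[X | Envelope III] = (10 + 2 + 4 + 8)/4 = 6
E[X] = (1/2)·4 + (1/4)·23/5 + (1/4)·6 = 93/20 ≈ 4.650

4.650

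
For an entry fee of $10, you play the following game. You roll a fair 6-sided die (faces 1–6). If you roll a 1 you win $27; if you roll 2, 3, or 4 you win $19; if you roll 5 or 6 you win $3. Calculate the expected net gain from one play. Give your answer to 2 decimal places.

E[payout] = (1/3)·3 + (1/2)·19 + (1/6)·27 = 15
Expected profit = 15 − 10 = 5 ≈ $5.00

$5.00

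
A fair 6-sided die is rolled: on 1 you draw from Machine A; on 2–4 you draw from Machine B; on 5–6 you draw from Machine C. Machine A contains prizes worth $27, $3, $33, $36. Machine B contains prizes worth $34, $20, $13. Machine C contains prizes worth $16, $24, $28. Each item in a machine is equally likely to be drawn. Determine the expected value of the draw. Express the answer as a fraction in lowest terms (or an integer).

E[X | Machine A] = (27 + 3 + 33 + 36)/4 = 99/4
E[X | Machine B] = (34 + 20 + 13)/3 = 67/3
E[X | Machine C] = (16 + 24 + 28)/3 = 68/3
E[X] = (1/6)·99/4 + (1/2)·67/3 + (1/3)·68/3 = 1645/72

1645/72 dollars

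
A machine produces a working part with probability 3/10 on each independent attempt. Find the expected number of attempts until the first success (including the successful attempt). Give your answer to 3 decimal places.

For a geometric distribution, E[trials] = 1/p = 1/(3/10) = 10/3.
≈ 3.333

3.333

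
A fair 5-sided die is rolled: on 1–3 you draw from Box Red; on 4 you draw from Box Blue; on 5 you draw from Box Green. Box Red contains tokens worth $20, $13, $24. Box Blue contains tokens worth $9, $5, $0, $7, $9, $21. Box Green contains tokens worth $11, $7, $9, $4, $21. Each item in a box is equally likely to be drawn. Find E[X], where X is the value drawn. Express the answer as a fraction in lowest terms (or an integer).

759/50 dollars

E[X | Box Red] = (20 + 13 + 24)/3 = 19
E[X | Box Blue] = (9 + 5 + 0 + 7 + 9 + 21)/6 = 17/2
E[X | Box Green] = (11 + 7 + 9 + 4 + 21)/5 = 52/5
E[X] = (3/5)·19 + (1/5)·17/2 + (1/5)·52/5 = 759/50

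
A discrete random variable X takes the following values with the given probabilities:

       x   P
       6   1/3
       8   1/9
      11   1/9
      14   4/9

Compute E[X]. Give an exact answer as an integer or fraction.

E[X] = (1/3)·6 + (1/9)·8 + (1/9)·11 + (4/9)·14
     = 31/3

31/3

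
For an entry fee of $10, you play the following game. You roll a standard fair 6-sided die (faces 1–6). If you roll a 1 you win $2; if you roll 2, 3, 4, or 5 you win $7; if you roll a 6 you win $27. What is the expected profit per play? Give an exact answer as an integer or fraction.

E[payout] = (1/6)·2 + (2/3)·7 + (1/6)·27 = 19/2
Expected profit = 19/2 − 10 = -1/2

-1/2 dollars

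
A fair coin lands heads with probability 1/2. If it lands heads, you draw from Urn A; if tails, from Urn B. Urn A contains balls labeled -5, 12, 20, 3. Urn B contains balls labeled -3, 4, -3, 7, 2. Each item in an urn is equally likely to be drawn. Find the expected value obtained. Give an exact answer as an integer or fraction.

89/20

E[X | Urn A] = (-5 + 12 + 20 + 3)/4 = 15/2
E[X | Urn B] = (-3 + 4 − 3 + 7 + 2)/5 = 7/5
E[X] = (1/2)·15/2 + (1/2)·7/5 = 89/20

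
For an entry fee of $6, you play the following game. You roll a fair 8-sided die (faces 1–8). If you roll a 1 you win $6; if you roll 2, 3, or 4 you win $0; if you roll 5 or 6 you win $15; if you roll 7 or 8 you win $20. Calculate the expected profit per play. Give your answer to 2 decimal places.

$3.50

E[payout] = (3/8)·0 + (1/8)·6 + (1/4)·15 + (1/4)·20 = 19/2
Expected profit = 19/2 − 6 = 7/2 ≈ $3.50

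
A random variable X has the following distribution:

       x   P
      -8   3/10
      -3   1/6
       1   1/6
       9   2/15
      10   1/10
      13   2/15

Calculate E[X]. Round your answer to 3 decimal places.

1.200

E[X] = (3/10)·(-8) + (1/6)·(-3) + (1/6)·1 + (2/15)·9 + (1/10)·10 + (2/15)·13
     = 6/5 ≈ 1.200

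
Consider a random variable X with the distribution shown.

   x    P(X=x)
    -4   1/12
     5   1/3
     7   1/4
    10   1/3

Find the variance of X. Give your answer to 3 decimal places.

14.076

E[X] = (1/12)·(-4) + (1/3)·5 + (1/4)·7 + (1/3)·10 = 77/12
E[X²] = (1/12)·16 + (1/3)·25 + (1/4)·49 + (1/3)·100 = 221/4
Var(X) = 221/4 − (77/12)² = 2027/144 ≈ 14.076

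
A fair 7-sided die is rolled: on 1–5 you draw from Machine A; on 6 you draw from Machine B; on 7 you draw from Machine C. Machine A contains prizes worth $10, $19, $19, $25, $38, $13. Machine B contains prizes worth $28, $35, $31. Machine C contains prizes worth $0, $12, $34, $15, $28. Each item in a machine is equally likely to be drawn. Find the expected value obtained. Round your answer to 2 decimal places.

E[X | Machine A] = (10 + 19 + 19 + 25 + 38 + 13)/6 = 62/3
E[X | Machine B] = (28 + 35 + 31)/3 = 94/3
E[X | Machine C] = (0 + 12 + 34 + 15 + 28)/5 = 89/5
E[X] = (5/7)·62/3 + (1/7)·94/3 + (1/7)·89/5 = 2287/105 ≈ 21.78

$21.78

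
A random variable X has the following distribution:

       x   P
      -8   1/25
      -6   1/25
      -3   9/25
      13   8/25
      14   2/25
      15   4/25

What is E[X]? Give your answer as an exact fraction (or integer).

151/25

E[X] = (1/25)·(-8) + (1/25)·(-6) + (9/25)·(-3) + (8/25)·13 + (2/25)·14 + (4/25)·15
     = 151/25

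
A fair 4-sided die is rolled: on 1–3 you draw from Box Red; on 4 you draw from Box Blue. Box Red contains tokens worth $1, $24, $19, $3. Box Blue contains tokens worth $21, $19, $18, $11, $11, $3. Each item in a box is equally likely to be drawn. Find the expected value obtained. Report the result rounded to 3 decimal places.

E[X | Box Red] = (1 + 24 + 19 + 3)/4 = 47/4
E[X | Box Blue] = (21 + 19 + 18 + 11 + 11 + 3)/6 = 83/6
E[X] = (3/4)·47/4 + (1/4)·83/6 = 589/48 ≈ 12.271

$12.271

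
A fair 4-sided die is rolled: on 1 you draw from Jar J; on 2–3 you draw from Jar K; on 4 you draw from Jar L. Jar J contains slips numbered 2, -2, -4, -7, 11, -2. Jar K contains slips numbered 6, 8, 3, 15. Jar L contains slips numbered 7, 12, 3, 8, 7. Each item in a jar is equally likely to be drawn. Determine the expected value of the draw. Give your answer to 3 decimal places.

5.767

E[X | Jar J] = (2 − 2 − 4 − 7 + 11 − 2)/6 = -1/3
E[X | Jar K] = (6 + 8 + 3 + 15)/4 = 8
E[X | Jar L] = (7 + 12 + 3 + 8 + 7)/5 = 37/5
E[X] = (1/4)·(-1/3) + (1/2)·8 + (1/4)·37/5 = 173/30 ≈ 5.767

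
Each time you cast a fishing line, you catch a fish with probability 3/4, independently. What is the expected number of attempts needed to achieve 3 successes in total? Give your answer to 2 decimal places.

4.00

By linearity (sum of 3 independent geometric waits), E[trials] = 3/p = 3/(3/4) = 4.
≈ 4.00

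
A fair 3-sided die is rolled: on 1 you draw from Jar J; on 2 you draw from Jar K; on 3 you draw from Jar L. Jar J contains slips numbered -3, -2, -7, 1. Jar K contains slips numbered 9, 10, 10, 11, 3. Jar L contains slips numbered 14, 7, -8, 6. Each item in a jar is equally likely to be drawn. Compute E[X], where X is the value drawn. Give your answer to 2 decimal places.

3.53

E[X | Jar J] = (-3 − 2 − 7 + 1)/4 = -11/4
E[X | Jar K] = (9 + 10 + 10 + 11 + 3)/5 = 43/5
E[X | Jar L] = (14 + 7 − 8 + 6)/4 = 19/4
E[X] = (1/3)·(-11/4) + (1/3)·43/5 + (1/3)·19/4 = 53/15 ≈ 3.53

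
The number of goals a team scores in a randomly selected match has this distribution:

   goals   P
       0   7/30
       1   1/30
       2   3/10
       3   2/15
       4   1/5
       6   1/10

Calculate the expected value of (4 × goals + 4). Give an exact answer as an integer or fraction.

206/15

E[4x+4] = (7/30)·4 + (1/30)·8 + (3/10)·12 + (2/15)·16 + (1/5)·20 + (1/10)·28
     = 206/15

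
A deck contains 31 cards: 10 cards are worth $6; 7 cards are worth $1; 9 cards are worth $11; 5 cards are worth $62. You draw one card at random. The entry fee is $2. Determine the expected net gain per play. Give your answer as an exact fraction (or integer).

E[payout] = (10/31)·6 + (7/31)·1 + (9/31)·11 + (5/31)·62 = 476/31
Expected profit = 476/31 − 2 = 414/31

414/31 dollars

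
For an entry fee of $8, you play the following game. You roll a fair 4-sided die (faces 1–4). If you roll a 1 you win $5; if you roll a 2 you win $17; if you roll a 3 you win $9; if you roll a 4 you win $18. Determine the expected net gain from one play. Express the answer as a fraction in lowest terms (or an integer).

E[payout] = (1/4)·5 + (1/4)·9 + (1/4)·17 + (1/4)·18 = 49/4
Expected profit = 49/4 − 8 = 17/4

17/4 dollars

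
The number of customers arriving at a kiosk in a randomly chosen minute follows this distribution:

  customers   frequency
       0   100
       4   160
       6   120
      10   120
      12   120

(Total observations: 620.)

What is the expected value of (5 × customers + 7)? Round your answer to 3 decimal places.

Total = 620, so P(customers=0) = 100/620, etc.
E[5x+7] = (5/31)·7 + (8/31)·27 + (6/31)·37 + (6/31)·57 + (6/31)·67
     = 1217/31 ≈ 39.258

39.258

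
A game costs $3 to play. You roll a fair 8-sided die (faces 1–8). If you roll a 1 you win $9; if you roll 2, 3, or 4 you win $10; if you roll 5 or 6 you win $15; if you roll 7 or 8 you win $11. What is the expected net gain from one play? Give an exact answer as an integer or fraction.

E[payout] = (1/8)·9 + (3/8)·10 + (1/4)·11 + (1/4)·15 = 91/8
Expected profit = 91/8 − 3 = 67/8

67/8 dollars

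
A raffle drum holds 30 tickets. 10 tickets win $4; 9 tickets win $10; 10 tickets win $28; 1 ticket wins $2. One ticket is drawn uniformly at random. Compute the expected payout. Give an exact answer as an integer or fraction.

206/15 dollars

E[payout] = (10/30)·4 + (9/30)·10 + (10/30)·28 + (1/30)·2 = 206/15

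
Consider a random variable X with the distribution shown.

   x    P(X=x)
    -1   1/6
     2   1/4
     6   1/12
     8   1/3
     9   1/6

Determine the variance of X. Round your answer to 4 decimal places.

E[X] = (1/6)·(-1) + (1/4)·2 + (1/12)·6 + (1/3)·8 + (1/6)·9 = 5
E[X²] = (1/6)·1 + (1/4)·4 + (1/12)·36 + (1/3)·64 + (1/6)·81 = 39
Var(X) = 39 − (5)² = 14 ≈ 14.0000

14.0000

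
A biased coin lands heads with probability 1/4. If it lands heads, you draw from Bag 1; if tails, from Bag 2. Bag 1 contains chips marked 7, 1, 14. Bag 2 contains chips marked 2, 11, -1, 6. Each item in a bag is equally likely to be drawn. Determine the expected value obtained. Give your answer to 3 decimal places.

E[X | Bag 1] = (7 + 1 + 14)/3 = 22/3
E[X | Bag 2] = (2 + 11 − 1 + 6)/4 = 9/2
E[X] = (1/4)·22/3 + (3/4)·9/2 = 125/24 ≈ 5.208

5.208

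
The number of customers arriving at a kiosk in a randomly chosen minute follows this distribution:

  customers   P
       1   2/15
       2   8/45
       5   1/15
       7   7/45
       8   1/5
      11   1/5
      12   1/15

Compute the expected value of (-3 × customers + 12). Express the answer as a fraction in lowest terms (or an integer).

E[-3x+12] = (2/15)·9 + (8/45)·6 + (1/15)·(-3) + (7/45)·(-9) + (1/5)·(-12) + (1/5)·(-21) + (1/15)·(-24)
     = -113/15

-113/15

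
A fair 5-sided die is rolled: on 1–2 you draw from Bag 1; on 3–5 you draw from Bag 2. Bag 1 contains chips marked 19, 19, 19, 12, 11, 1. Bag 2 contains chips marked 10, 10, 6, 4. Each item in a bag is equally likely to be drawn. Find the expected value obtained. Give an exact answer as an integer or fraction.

E[X | Bag 1] = (19 + 19 + 19 + 12 + 11 + 1)/6 = 27/2
E[X | Bag 2] = (10 + 10 + 6 + 4)/4 = 15/2
E[X] = (2/5)·27/2 + (3/5)·15/2 = 99/10

99/10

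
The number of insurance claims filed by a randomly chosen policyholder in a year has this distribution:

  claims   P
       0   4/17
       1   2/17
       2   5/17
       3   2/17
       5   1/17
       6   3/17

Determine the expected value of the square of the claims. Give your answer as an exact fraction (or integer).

E[X²] = (4/17)·0 + (2/17)·1 + (5/17)·4 + (2/17)·9 + (1/17)·25 + (3/17)·36
     = 173/17

173/17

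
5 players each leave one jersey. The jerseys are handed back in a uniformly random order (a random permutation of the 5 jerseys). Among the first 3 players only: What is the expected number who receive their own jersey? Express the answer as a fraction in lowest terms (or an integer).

3/5

Let Xᵢ = 1 if person i gets their own jersey. For each i, P(Xᵢ=1) = 1/5.
By linearity of expectation, E[X₁+…+X_3] = 3·(1/5) = 3/5.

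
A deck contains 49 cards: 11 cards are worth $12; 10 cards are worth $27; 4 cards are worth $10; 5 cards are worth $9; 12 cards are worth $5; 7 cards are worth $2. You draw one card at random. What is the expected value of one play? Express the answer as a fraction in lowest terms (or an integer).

E[payout] = (11/49)·12 + (10/49)·27 + (4/49)·10 + (5/49)·9 + (12/49)·5 + (7/49)·2 = 561/49

561/49 dollars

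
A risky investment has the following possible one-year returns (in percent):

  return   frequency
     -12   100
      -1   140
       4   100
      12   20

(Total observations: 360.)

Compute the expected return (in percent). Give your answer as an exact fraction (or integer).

-35/18

Total = 360, so P(return=-12) = 100/360, etc.
E[X] = (5/18)·(-12) + (7/18)·(-1) + (5/18)·4 + (1/18)·12
     = -35/18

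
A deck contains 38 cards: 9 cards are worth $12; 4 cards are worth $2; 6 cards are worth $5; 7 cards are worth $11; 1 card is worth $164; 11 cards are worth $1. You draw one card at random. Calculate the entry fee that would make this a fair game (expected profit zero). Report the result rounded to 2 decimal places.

E[payout] = (9/38)·12 + (4/38)·2 + (6/38)·5 + (7/38)·11 + (1/38)·164 + (11/38)·1 = 199/19
Fair fee = E[payout] = 199/19 ≈ $10.47

$10.47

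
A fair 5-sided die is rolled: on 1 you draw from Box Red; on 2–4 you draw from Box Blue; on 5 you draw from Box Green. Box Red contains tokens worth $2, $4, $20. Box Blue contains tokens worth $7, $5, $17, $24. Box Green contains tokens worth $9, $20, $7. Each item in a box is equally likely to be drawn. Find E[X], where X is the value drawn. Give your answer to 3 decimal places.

E[X | Box Red] = (2 + 4 + 20)/3 = 26/3
E[X | Box Blue] = (7 + 5 + 17 + 24)/4 = 53/4
E[X | Box Green] = (9 + 20 + 7)/3 = 12
E[X] = (1/5)·26/3 + (3/5)·53/4 + (1/5)·12 = 145/12 ≈ 12.083

$12.083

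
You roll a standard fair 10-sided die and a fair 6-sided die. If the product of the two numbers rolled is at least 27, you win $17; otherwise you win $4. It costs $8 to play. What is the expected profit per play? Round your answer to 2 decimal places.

E[payout] = (43/60)·4 + (17/60)·17 = 461/60
Expected profit = 461/60 − 8 = -19/60 ≈ -$0.32

-$0.32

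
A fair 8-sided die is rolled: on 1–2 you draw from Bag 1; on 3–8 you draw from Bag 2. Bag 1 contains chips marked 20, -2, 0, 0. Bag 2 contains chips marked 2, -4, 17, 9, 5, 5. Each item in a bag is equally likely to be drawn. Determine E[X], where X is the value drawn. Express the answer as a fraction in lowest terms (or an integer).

E[X | Bag 1] = (20 − 2 + 0 + 0)/4 = 9/2
E[X | Bag 2] = (2 − 4 + 17 + 9 + 5 + 5)/6 = 17/3
E[X] = (1/4)·9/2 + (3/4)·17/3 = 43/8

43/8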